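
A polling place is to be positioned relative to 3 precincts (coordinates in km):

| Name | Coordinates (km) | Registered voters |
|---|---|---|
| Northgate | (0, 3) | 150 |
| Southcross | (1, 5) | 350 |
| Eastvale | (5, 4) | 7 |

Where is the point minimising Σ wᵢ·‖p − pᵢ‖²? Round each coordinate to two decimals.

(0.76, 4.39)

The minimiser of Σwᵢ‖p−pᵢ‖² is the weighted centroid p* = (Σwᵢpᵢ)/(Σwᵢ).
Σwᵢ = 507.
Σwᵢxᵢ = 150·0 + 350·1 + 7·5 = 385.
Σwᵢyᵢ = 150·3 + 350·5 + 7·4 = 2228.
x* = 385/507 = 0.76, y* = 2228/507 = 4.39.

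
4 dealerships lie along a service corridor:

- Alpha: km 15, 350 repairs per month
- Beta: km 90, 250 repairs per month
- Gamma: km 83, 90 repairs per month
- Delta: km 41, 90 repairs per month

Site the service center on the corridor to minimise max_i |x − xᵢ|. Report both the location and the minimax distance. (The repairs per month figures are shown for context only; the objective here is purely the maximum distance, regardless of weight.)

The 1-center on a line is the midpoint of the two extreme points: leftmost at 15, rightmost at 90.
Optimal location = (15 + 90)/2 = 52.5; maximum distance = (90 − 15)/2 = 37.5.

location 52.5, max distance 37.5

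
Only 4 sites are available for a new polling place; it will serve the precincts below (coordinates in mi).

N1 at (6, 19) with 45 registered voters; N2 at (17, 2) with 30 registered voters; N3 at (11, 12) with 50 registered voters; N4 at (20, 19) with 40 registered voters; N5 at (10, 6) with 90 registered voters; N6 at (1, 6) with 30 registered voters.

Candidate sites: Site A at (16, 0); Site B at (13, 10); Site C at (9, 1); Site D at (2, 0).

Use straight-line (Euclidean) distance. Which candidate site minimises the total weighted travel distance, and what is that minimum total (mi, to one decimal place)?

Site B, total 2208.4 mi

Total weighted distance at each candidate:
  Site A (16, 0): total = 3708.3
  Site B (13, 10): total = 2208.4
  Site C (9, 1): total = 3207.8
  Site D (2, 0): total = 4207.1
Minimum is at Site B with total 2208.4 mi.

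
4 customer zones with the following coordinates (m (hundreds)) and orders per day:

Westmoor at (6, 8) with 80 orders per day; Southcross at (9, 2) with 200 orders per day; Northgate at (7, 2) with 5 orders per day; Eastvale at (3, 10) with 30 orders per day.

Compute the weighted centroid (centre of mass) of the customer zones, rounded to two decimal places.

The minimiser of Σwᵢ‖p−pᵢ‖² is the weighted centroid p* = (Σwᵢpᵢ)/(Σwᵢ).
Σwᵢ = 315.
Σwᵢxᵢ = 80·6 + 200·9 + 5·7 + 30·3 = 2405.
Σwᵢyᵢ = 80·8 + 200·2 + 5·2 + 30·10 = 1350.
x* = 2405/315 = 7.63, y* = 1350/315 = 4.29.

(7.63, 4.29)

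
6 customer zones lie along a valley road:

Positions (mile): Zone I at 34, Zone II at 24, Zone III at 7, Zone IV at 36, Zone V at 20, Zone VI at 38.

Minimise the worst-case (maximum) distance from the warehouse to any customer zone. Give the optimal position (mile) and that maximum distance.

The 1-center on a line is the midpoint of the two extreme points: leftmost at 7, rightmost at 38.
Optimal location = (7 + 38)/2 = 22.5; maximum distance = (38 − 7)/2 = 15.5.

location 22.5, max distance 15.5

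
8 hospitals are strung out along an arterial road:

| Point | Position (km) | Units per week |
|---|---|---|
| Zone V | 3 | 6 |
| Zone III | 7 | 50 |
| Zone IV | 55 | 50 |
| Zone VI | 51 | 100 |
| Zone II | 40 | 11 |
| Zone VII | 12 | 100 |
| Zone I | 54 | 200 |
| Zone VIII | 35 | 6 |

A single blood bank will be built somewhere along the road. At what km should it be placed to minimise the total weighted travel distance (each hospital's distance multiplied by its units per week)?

x = 51

For a sum of weighted absolute distances on a line, the optimum is the weighted median (not the mean). Total weight W = 523; half-weight = 261.5.
Sort by position and accumulate weight:
  km 3 (Zone V, w=6) → cum 6
  km 7 (Zone III, w=50) → cum 56
  km 12 (Zone VII, w=100) → cum 156
  km 35 (Zone VIII, w=6) → cum 162
  km 40 (Zone II, w=11) → cum 173
  km 51 (Zone VI, w=100) → cum 273  ≥ 261.5 → median here
  km 54 (Zone I, w=200) → cum 473
  km 55 (Zone IV, w=50) → cum 523
Optimal location: km 51.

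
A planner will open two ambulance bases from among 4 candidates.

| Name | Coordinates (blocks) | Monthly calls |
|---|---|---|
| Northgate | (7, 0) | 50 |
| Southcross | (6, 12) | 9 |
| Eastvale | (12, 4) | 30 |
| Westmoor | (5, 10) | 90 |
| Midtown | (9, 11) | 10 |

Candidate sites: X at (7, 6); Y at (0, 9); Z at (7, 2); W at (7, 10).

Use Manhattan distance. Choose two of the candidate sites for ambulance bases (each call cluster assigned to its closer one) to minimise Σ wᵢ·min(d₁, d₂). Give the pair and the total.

{Z, W}, total 547

Evaluate every pair (each demand assigned to the nearer of the two):
  {Z, W}: total = 547
  {X, W}: total = 747
  {X, Z}: total = 983
  {Y, Z}: total = 1041
  {Y, W}: total = 1067
  {X, Y}: total = 1183
Best pair: {Z, W} with total 547.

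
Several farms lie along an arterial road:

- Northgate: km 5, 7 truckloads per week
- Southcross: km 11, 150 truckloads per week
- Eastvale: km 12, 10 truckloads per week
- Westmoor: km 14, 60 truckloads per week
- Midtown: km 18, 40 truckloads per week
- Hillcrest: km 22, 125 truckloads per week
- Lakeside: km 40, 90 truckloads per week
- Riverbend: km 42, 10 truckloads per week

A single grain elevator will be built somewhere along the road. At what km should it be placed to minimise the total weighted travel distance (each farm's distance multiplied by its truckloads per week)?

x = 18

For a sum of weighted absolute distances on a line, the optimum is the weighted median (not the mean). Total weight W = 492; half-weight = 246.
Sort by position and accumulate weight:
  km 5 (Northgate, w=7) → cum 7
  km 11 (Southcross, w=150) → cum 157
  km 12 (Eastvale, w=10) → cum 167
  km 14 (Westmoor, w=60) → cum 227
  km 18 (Midtown, w=40) → cum 267  ≥ 246 → median here
  km 22 (Hillcrest, w=125) → cum 392
  km 40 (Lakeside, w=90) → cum 482
  km 42 (Riverbend, w=10) → cum 492
Optimal location: km 18.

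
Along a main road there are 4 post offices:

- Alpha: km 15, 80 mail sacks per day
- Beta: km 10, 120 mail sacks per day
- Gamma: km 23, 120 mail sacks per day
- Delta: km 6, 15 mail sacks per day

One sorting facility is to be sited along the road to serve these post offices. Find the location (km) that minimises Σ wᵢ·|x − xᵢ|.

x = 15

For a sum of weighted absolute distances on a line, the optimum is the weighted median (not the mean). Total weight W = 335; half-weight = 167.5.
Sort by position and accumulate weight:
  km 6 (Delta, w=15) → cum 15
  km 10 (Beta, w=120) → cum 135
  km 15 (Alpha, w=80) → cum 215  ≥ 167.5 → median here
  km 23 (Gamma, w=120) → cum 335
Optimal location: km 15.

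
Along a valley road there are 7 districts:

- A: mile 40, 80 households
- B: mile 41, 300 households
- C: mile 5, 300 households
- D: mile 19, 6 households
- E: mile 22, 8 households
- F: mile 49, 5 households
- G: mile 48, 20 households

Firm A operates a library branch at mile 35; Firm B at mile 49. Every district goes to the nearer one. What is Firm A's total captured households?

694

The indifferent point is the midpoint (35+49)/2 = 42; districts left of it (closer to Firm A at 35) go to Firm A, those right go to Firm B.
  C at 5 (w=300) → Firm A
  D at 19 (w=6) → Firm A
  E at 22 (w=8) → Firm A
  A at 40 (w=80) → Firm A
  B at 41 (w=300) → Firm A
  G at 48 (w=20) → Firm B
  F at 49 (w=5) → Firm B
Firm A captures 694; Firm B captures 25.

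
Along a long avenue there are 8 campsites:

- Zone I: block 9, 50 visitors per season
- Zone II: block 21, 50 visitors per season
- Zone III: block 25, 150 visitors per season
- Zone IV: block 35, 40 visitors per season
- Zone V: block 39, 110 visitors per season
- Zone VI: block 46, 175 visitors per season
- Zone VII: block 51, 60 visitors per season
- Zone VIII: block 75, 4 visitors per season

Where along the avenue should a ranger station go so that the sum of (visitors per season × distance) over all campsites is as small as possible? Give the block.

For a sum of weighted absolute distances on a line, the optimum is the weighted median (not the mean). Total weight W = 639; half-weight = 319.5.
Sort by position and accumulate weight:
  block 9 (Zone I, w=50) → cum 50
  block 21 (Zone II, w=50) → cum 100
  block 25 (Zone III, w=150) → cum 250
  block 35 (Zone IV, w=40) → cum 290
  block 39 (Zone V, w=110) → cum 400  ≥ 319.5 → median here
  block 46 (Zone VI, w=175) → cum 575
  block 51 (Zone VII, w=60) → cum 635
  block 75 (Zone VIII, w=4) → cum 639
Optimal location: block 39.

x = 39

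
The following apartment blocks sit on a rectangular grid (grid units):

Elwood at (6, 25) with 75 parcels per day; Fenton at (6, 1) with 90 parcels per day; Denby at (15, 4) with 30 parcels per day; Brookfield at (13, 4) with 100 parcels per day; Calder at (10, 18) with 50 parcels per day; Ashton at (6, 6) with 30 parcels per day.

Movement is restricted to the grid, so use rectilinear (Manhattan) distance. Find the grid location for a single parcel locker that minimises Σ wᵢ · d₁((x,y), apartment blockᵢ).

Manhattan distance separates: Σwᵢ(|x−xᵢ|+|y−yᵢ|) = Σwᵢ|x−xᵢ| + Σwᵢ|y−yᵢ|, so x and y are optimised independently as 1-D weighted medians.
Total weight W = 375; half = 187.5.
x-coordinate, sorted with cumulative weight:
  x=6 (Elwood, w=75) cum 75
  x=6 (Fenton, w=90) cum 165
  x=6 (Ashton, w=30) cum 195  ← median
  x=10 (Calder, w=50) cum 245
  x=13 (Brookfield, w=100) cum 345
  x=15 (Denby, w=30) cum 375
⇒ x* = 6
y-coordinate, sorted with cumulative weight:
  y=1 (Fenton, w=90) cum 90
  y=4 (Denby, w=30) cum 120
  y=4 (Brookfield, w=100) cum 220  ← median
  y=6 (Ashton, w=30) cum 250
  y=18 (Calder, w=50) cum 300
  y=25 (Elwood, w=75) cum 375
⇒ y* = 4

(6, 4)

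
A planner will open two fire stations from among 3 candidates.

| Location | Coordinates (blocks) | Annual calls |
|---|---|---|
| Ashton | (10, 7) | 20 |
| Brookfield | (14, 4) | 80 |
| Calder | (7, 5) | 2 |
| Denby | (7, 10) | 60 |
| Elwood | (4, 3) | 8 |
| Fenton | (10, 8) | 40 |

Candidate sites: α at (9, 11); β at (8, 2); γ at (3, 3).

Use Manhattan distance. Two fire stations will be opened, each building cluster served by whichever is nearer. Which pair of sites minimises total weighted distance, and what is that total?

Evaluate every pair (each demand assigned to the nearer of the two):
  {α, β}: total = 1128
  {α, γ}: total = 1420
  {β, γ}: total = 1656
Best pair: {α, β} with total 1128.

{α, β}, total 1128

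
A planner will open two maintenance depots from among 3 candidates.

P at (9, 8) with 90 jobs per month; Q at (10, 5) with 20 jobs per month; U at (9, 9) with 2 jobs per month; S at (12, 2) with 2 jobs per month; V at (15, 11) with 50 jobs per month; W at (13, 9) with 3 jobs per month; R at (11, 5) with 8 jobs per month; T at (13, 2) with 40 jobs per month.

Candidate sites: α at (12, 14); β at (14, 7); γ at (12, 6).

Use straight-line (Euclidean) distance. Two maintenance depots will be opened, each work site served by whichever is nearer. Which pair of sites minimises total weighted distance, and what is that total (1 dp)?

Evaluate every pair (each demand assigned to the nearer of the two):
  {β, γ}: total = 774.8
  {α, γ}: total = 783.6
  {α, β}: total = 1015.6
Best pair: {β, γ} with total 774.8.

{β, γ}, total 774.8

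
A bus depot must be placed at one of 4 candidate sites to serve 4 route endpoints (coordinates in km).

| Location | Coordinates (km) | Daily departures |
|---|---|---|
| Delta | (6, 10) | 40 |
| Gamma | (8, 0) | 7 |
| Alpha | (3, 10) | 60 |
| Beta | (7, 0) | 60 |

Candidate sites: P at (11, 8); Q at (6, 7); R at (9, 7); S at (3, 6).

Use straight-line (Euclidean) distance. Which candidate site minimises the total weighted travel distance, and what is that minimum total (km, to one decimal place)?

Q, total 849.8 km

Total weighted distance at each candidate:
  P (11, 8): total = 1306.6
  Q (6, 7): total = 849.8
  R (9, 7): total = 1058.5
  S (3, 6): total = 927.3
Minimum is at Q with total 849.8 km.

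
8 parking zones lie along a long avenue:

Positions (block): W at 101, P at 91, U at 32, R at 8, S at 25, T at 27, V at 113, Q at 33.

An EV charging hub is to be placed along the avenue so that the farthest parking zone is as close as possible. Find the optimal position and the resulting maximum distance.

location 60.5, max distance 52.5

The 1-center on a line is the midpoint of the two extreme points: leftmost at 8, rightmost at 113.
Optimal location = (8 + 113)/2 = 60.5; maximum distance = (113 − 8)/2 = 52.5.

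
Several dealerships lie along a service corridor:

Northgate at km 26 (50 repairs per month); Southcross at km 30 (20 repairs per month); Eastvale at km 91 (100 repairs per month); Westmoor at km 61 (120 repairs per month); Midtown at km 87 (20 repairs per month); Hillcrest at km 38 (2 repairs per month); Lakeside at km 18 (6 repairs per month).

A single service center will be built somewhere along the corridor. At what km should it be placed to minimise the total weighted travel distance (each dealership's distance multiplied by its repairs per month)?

For a sum of weighted absolute distances on a line, the optimum is the weighted median (not the mean). Total weight W = 318; half-weight = 159.
Sort by position and accumulate weight:
  km 18 (Lakeside, w=6) → cum 6
  km 26 (Northgate, w=50) → cum 56
  km 30 (Southcross, w=20) → cum 76
  km 38 (Hillcrest, w=2) → cum 78
  km 61 (Westmoor, w=120) → cum 198  ≥ 159 → median here
  km 87 (Midtown, w=20) → cum 218
  km 91 (Eastvale, w=100) → cum 318
Optimal location: km 61.

x = 61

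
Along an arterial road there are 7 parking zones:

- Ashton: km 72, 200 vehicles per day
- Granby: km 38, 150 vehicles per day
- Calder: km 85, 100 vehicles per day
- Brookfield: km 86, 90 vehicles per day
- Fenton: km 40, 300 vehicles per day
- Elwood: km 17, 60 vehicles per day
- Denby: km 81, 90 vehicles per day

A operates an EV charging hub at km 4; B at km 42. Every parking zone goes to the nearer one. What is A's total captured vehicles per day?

60

The indifferent point is the midpoint (4+42)/2 = 23; parking zones left of it (closer to A at 4) go to A, those right go to B.
  Elwood at 17 (w=60) → A
  Granby at 38 (w=150) → B
  Fenton at 40 (w=300) → B
  Ashton at 72 (w=200) → B
  Denby at 81 (w=90) → B
  Calder at 85 (w=100) → B
  Brookfield at 86 (w=90) → B
A captures 60; B captures 930.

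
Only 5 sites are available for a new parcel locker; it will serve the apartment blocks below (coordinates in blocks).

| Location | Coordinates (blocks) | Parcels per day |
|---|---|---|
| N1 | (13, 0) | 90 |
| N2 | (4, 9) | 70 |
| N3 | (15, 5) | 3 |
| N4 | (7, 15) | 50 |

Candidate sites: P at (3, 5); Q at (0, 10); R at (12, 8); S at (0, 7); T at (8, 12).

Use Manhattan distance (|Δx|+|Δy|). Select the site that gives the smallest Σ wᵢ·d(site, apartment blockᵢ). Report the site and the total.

R, total 2058 blocks

Total weighted distance at each candidate:
  P (3, 5): total = 2436
  Q (0, 10): total = 3080
  R (12, 8): total = 2058
  S (0, 7): total = 3021
  T (8, 12): total = 2262
Minimum is at R with total 2058 blocks.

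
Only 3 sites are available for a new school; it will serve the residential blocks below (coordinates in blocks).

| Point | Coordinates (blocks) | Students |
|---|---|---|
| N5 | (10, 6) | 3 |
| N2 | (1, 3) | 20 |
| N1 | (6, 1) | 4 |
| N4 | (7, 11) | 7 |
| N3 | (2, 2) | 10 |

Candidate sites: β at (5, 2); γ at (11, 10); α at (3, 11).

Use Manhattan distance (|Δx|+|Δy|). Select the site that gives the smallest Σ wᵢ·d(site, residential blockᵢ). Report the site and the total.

Total weighted distance at each candidate:
  β (5, 2): total = 242
  γ (11, 10): total = 616
  α (3, 11): total = 416
Minimum is at β with total 242 blocks.

β, total 242 blocks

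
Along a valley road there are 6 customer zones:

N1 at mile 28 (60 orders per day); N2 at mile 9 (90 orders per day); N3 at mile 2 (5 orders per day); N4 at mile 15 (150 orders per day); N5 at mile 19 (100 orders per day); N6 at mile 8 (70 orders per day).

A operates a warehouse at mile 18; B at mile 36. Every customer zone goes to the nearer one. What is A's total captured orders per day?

The indifferent point is the midpoint (18+36)/2 = 27; customer zones left of it (closer to A at 18) go to A, those right go to B.
  N3 at 2 (w=5) → A
  N6 at 8 (w=70) → A
  N2 at 9 (w=90) → A
  N4 at 15 (w=150) → A
  N5 at 19 (w=100) → A
  N1 at 28 (w=60) → B
A captures 415; B captures 60.

415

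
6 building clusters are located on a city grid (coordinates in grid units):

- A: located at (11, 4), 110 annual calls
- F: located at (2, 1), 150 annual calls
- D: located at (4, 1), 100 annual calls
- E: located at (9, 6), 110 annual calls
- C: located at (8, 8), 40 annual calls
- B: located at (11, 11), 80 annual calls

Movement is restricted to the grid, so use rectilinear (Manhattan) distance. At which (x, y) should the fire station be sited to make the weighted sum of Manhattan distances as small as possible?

Manhattan distance separates: Σwᵢ(|x−xᵢ|+|y−yᵢ|) = Σwᵢ|x−xᵢ| + Σwᵢ|y−yᵢ|, so x and y are optimised independently as 1-D weighted medians.
Total weight W = 590; half = 295.
x-coordinate, sorted with cumulative weight:
  x=2 (F, w=150) cum 150
  x=4 (D, w=100) cum 250
  x=8 (C, w=40) cum 290
  x=9 (E, w=110) cum 400  ← median
  x=11 (A, w=110) cum 510
  x=11 (B, w=80) cum 590
⇒ x* = 9
y-coordinate, sorted with cumulative weight:
  y=1 (F, w=150) cum 150
  y=1 (D, w=100) cum 250
  y=4 (A, w=110) cum 360  ← median
  y=6 (E, w=110) cum 470
  y=8 (C, w=40) cum 510
  y=11 (B, w=80) cum 590
⇒ y* = 4

(9, 4)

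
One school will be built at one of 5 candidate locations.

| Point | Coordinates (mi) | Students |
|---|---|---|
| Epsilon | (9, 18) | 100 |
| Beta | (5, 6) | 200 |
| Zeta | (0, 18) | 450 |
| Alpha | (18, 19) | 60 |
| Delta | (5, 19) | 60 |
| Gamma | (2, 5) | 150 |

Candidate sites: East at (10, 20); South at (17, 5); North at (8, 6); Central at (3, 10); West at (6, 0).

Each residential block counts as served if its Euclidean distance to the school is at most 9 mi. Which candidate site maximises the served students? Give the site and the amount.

Coverage radius r = 9 mi; a point is covered iff (Δx)²+(Δy)² ≤ 9² = 81.
  East (10, 20): covers {Epsilon, Alpha, Delta} → 220
  South (17, 5): covers {none} → 0
  North (8, 6): covers {Beta, Gamma} → 350
  Central (3, 10): covers {Beta, Zeta, Gamma} → 800
  West (6, 0): covers {Beta, Gamma} → 350
Maximum coverage at Central: 800 students.

Central, covering 800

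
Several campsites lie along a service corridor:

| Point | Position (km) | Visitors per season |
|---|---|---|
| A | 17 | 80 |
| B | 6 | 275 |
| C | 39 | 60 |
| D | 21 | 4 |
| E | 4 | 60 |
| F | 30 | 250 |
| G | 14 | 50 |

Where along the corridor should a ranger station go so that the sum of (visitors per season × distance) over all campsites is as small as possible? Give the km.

x = 17

For a sum of weighted absolute distances on a line, the optimum is the weighted median (not the mean). Total weight W = 779; half-weight = 389.5.
Sort by position and accumulate weight:
  km 4 (E, w=60) → cum 60
  km 6 (B, w=275) → cum 335
  km 14 (G, w=50) → cum 385
  km 17 (A, w=80) → cum 465  ≥ 389.5 → median here
  km 21 (D, w=4) → cum 469
  km 30 (F, w=250) → cum 719
  km 39 (C, w=60) → cum 779
Optimal location: km 17.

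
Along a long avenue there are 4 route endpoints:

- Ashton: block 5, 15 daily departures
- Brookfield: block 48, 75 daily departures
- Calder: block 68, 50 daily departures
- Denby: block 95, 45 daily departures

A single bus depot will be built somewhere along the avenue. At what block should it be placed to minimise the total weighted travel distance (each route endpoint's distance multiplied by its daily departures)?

For a sum of weighted absolute distances on a line, the optimum is the weighted median (not the mean). Total weight W = 185; half-weight = 92.5.
Sort by position and accumulate weight:
  block 5 (Ashton, w=15) → cum 15
  block 48 (Brookfield, w=75) → cum 90
  block 68 (Calder, w=50) → cum 140  ≥ 92.5 → median here
  block 95 (Denby, w=45) → cum 185
Optimal location: block 68.

x = 68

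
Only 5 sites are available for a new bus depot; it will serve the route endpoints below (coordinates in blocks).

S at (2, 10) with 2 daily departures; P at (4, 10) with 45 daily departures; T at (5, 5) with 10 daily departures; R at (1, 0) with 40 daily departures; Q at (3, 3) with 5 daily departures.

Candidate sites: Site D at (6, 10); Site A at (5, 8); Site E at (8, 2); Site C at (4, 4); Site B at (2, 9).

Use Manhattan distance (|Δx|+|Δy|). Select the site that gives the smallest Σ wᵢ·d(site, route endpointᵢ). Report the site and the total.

Total weighted distance at each candidate:
  Site D (6, 10): total = 808
  Site A (5, 8): total = 690
  Site E (8, 2): total = 1018
  Site C (4, 4): total = 596
  Site B (2, 9): total = 642
Minimum is at Site C with total 596 blocks.

Site C, total 596 blocks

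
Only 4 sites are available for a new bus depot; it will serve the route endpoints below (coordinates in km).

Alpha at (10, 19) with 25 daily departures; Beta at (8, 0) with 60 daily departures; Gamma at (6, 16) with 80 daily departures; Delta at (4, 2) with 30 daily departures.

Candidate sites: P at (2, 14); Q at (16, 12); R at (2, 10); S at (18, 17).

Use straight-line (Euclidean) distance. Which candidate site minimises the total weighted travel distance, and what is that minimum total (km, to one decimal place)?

R, total 1825.0 km

Total weighted distance at each candidate:
  P (2, 14): total = 1872.5
  Q (16, 12): total = 2426.1
  R (2, 10): total = 1825.0
  S (18, 17): total = 2968.4
Minimum is at R with total 1825.0 km.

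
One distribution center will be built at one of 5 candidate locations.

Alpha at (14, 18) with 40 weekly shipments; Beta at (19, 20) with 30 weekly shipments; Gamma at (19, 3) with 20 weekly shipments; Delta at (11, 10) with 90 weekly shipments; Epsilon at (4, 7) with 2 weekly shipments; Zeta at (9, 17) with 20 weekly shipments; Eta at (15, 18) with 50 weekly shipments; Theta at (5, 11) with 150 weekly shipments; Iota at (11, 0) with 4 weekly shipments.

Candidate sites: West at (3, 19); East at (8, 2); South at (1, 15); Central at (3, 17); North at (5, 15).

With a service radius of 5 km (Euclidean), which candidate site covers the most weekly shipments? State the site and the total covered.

North, covering 170

Coverage radius r = 5 km; a point is covered iff (Δx)²+(Δy)² ≤ 5² = 25.
  West (3, 19): covers {none} → 0
  East (8, 2): covers {Iota} → 4
  South (1, 15): covers {none} → 0
  Central (3, 17): covers {none} → 0
  North (5, 15): covers {Zeta, Theta} → 170
Maximum coverage at North: 170 weekly shipments.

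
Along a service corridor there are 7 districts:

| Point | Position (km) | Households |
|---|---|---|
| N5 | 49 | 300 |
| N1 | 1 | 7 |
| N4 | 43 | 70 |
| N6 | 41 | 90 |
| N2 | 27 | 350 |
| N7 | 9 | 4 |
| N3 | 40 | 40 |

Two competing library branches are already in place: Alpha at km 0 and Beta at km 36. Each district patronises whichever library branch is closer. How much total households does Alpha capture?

11

The indifferent point is the midpoint (0+36)/2 = 18; districts left of it (closer to Alpha at 0) go to Alpha, those right go to Beta.
  N1 at 1 (w=7) → Alpha
  N7 at 9 (w=4) → Alpha
  N2 at 27 (w=350) → Beta
  N3 at 40 (w=40) → Beta
  N6 at 41 (w=90) → Beta
  N4 at 43 (w=70) → Beta
  N5 at 49 (w=300) → Beta
Alpha captures 11; Beta captures 850.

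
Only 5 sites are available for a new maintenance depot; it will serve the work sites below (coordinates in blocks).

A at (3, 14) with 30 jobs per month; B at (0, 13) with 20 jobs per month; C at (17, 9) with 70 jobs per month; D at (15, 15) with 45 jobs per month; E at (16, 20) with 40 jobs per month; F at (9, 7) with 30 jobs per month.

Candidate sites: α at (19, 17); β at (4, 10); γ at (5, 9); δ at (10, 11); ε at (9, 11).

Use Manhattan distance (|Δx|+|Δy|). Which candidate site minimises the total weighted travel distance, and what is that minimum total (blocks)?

Total weighted distance at each candidate:
  α (19, 17): total = 2840
  β (4, 10): total = 3110
  γ (5, 9): total = 3010
  δ (10, 11): total = 2325
  ε (9, 11): total = 2400
Minimum is at δ with total 2325 blocks.

δ, total 2325 blocks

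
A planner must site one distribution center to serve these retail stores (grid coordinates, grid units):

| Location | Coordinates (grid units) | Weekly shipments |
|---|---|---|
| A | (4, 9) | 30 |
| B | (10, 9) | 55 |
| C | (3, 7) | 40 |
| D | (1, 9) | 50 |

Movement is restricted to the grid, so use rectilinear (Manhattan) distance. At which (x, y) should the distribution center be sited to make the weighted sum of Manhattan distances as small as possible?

(3, 9)

Manhattan distance separates: Σwᵢ(|x−xᵢ|+|y−yᵢ|) = Σwᵢ|x−xᵢ| + Σwᵢ|y−yᵢ|, so x and y are optimised independently as 1-D weighted medians.
Total weight W = 175; half = 87.5.
x-coordinate, sorted with cumulative weight:
  x=1 (D, w=50) cum 50
  x=3 (C, w=40) cum 90  ← median
  x=4 (A, w=30) cum 120
  x=10 (B, w=55) cum 175
⇒ x* = 3
y-coordinate, sorted with cumulative weight:
  y=7 (C, w=40) cum 40
  y=9 (A, w=30) cum 70
  y=9 (B, w=55) cum 125  ← median
  y=9 (D, w=50) cum 175
⇒ y* = 9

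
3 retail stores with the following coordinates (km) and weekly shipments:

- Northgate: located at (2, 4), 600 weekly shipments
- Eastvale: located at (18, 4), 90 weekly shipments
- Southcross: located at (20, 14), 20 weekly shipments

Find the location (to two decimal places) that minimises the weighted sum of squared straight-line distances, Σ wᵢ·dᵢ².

The minimiser of Σwᵢ‖p−pᵢ‖² is the weighted centroid p* = (Σwᵢpᵢ)/(Σwᵢ).
Σwᵢ = 710.
Σwᵢxᵢ = 600·2 + 90·18 + 20·20 = 3220.
Σwᵢyᵢ = 600·4 + 90·4 + 20·14 = 3040.
x* = 3220/710 = 4.54, y* = 3040/710 = 4.28.

(4.54, 4.28)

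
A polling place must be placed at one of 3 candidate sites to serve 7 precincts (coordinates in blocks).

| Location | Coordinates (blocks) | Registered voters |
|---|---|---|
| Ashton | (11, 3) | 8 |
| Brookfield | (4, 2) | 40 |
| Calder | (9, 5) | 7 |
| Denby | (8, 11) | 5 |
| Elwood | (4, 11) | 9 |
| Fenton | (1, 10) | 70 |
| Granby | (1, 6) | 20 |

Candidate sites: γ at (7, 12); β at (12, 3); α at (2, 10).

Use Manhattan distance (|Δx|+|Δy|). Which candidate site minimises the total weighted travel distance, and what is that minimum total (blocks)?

α, total 844 blocks

Total weighted distance at each candidate:
  γ (7, 12): total = 1533
  β (12, 3): total = 2147
  α (2, 10): total = 844
Minimum is at α with total 844 blocks.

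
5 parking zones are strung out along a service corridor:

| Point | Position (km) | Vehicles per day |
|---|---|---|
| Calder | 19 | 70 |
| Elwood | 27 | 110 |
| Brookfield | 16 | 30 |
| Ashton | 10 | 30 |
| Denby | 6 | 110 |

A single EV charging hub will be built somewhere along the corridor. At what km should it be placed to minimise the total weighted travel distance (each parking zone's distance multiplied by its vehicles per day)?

x = 19

For a sum of weighted absolute distances on a line, the optimum is the weighted median (not the mean). Total weight W = 350; half-weight = 175.
Sort by position and accumulate weight:
  km 6 (Denby, w=110) → cum 110
  km 10 (Ashton, w=30) → cum 140
  km 16 (Brookfield, w=30) → cum 170
  km 19 (Calder, w=70) → cum 240  ≥ 175 → median here
  km 27 (Elwood, w=110) → cum 350
Optimal location: km 19.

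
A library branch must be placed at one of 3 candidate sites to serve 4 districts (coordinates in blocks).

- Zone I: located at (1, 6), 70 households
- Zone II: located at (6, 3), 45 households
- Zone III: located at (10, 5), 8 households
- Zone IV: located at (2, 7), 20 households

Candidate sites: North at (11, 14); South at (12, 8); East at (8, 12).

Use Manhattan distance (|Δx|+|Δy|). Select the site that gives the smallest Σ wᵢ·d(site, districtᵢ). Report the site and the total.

Total weighted distance at each candidate:
  North (11, 14): total = 2380
  South (12, 8): total = 1665
  East (8, 12): total = 1697
Minimum is at South with total 1665 blocks.

South, total 1665 blocks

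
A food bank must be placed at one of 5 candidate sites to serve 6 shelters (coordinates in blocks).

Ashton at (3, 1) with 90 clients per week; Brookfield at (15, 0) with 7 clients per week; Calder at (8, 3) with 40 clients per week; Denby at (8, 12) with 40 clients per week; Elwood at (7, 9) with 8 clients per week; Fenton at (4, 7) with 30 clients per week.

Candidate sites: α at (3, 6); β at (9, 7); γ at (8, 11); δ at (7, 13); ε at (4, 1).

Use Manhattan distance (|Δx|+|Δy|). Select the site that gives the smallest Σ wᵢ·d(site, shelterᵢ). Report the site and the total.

Total weighted distance at each candidate:
  α (3, 6): total = 1452
  β (9, 7): total = 1793
  γ (8, 11): total = 2100
  δ (7, 13): total = 2409
  ε (4, 1): total = 1282
Minimum is at ε with total 1282 blocks.

ε, total 1282 blocks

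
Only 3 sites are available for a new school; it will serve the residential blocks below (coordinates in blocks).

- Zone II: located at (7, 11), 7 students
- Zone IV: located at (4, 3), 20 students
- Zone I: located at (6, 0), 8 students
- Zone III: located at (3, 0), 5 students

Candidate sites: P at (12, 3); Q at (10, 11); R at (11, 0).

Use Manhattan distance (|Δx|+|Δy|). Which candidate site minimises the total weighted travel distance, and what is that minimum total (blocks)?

Total weighted distance at each candidate:
  P (12, 3): total = 383
  Q (10, 11): total = 511
  R (11, 0): total = 385
Minimum is at P with total 383 blocks.

P, total 383 blocks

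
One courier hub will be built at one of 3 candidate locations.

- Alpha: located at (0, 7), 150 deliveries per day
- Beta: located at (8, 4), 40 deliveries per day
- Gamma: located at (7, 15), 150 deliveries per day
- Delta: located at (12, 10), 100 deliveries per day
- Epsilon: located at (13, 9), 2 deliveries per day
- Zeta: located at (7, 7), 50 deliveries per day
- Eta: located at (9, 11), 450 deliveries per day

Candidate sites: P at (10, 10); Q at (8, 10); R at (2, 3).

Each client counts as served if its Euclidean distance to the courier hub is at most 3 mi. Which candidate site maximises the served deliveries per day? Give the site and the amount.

Coverage radius r = 3 mi; a point is covered iff (Δx)²+(Δy)² ≤ 3² = 9.
  P (10, 10): covers {Delta, Eta} → 550
  Q (8, 10): covers {Eta} → 450
  R (2, 3): covers {none} → 0
Maximum coverage at P: 550 deliveries per day.

P, covering 550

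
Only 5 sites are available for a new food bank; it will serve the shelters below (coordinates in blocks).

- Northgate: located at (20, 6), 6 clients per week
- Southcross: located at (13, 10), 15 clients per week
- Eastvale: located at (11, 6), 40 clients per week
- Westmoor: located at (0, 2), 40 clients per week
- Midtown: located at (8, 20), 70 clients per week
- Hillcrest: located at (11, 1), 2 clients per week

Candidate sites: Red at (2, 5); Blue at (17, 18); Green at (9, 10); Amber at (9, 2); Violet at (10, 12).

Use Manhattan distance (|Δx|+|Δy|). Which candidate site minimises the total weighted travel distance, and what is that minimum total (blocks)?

Total weighted distance at each candidate:
  Red (2, 5): total = 2450
  Blue (17, 18): total = 3126
  Green (9, 10): total = 1862
  Amber (9, 2): total = 2206
  Violet (10, 12): total = 1975
Minimum is at Green with total 1862 blocks.

Green, total 1862 blocks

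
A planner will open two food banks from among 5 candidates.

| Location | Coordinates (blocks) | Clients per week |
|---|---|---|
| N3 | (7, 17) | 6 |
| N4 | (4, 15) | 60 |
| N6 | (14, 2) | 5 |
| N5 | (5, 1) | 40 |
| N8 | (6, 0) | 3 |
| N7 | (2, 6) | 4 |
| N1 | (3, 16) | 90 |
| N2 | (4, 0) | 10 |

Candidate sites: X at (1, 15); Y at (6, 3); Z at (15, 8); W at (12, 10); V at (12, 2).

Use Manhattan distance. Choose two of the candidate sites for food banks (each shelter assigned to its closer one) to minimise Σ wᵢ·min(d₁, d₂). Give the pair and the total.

Evaluate every pair (each demand assigned to the nearer of the two):
  {X, Y}: total = 750
  {X, V}: total = 992
  {X, W}: total = 1456
  {X, Z}: total = 1484
  {Y, W}: total = 2454
  {Y, V}: total = 2587
  {Y, Z}: total = 2612
  {W, V}: total = 2712
  {Z, W}: total = 3161
  {Z, V}: total = 3492
Best pair: {X, Y} with total 750.

{X, Y}, total 750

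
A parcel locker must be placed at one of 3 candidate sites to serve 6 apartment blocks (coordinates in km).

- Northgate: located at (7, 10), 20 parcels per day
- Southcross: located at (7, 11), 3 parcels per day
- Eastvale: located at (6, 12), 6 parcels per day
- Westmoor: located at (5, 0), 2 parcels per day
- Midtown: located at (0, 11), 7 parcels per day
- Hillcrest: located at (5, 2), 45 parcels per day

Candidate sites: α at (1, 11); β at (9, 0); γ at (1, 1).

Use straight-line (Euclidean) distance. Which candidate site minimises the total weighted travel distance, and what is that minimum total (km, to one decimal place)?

γ, total 588.0 km

Total weighted distance at each candidate:
  α (1, 11): total = 643.9
  β (9, 0): total = 620.5
  γ (1, 1): total = 588.0
Minimum is at γ with total 588.0 km.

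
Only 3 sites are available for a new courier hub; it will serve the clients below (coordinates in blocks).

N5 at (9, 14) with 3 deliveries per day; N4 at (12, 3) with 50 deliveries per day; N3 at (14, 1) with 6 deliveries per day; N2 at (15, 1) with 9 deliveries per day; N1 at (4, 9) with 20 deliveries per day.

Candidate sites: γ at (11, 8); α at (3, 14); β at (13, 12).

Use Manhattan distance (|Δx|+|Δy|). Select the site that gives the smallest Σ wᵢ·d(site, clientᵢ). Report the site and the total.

γ, total 643 blocks

Total weighted distance at each candidate:
  γ (11, 8): total = 643
  α (3, 14): total = 1507
  β (13, 12): total = 947
Minimum is at γ with total 643 blocks.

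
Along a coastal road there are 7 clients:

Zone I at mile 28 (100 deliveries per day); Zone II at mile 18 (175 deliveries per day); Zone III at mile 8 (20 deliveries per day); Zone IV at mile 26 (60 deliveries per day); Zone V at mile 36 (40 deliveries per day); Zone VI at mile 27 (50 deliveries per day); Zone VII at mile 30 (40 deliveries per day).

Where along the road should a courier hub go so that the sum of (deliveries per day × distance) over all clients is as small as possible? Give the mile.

For a sum of weighted absolute distances on a line, the optimum is the weighted median (not the mean). Total weight W = 485; half-weight = 242.5.
Sort by position and accumulate weight:
  mile 8 (Zone III, w=20) → cum 20
  mile 18 (Zone II, w=175) → cum 195
  mile 26 (Zone IV, w=60) → cum 255  ≥ 242.5 → median here
  mile 27 (Zone VI, w=50) → cum 305
  mile 28 (Zone I, w=100) → cum 405
  mile 30 (Zone VII, w=40) → cum 445
  mile 36 (Zone V, w=40) → cum 485
Optimal location: mile 26.

x = 26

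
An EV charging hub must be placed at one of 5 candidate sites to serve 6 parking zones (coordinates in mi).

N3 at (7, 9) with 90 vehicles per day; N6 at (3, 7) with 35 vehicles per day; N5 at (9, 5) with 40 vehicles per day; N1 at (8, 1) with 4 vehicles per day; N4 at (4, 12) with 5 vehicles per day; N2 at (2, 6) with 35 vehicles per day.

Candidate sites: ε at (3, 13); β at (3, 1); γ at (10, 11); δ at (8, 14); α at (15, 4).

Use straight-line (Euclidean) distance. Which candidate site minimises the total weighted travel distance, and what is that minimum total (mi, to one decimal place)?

Total weighted distance at each candidate:
  ε (3, 13): total = 1425.7
  β (3, 1): total = 1557.1
  γ (10, 11): total = 1251.4
  δ (8, 14): total = 1546.6
  α (15, 4): total = 2084.1
Minimum is at γ with total 1251.4 mi.

γ, total 1251.4 mi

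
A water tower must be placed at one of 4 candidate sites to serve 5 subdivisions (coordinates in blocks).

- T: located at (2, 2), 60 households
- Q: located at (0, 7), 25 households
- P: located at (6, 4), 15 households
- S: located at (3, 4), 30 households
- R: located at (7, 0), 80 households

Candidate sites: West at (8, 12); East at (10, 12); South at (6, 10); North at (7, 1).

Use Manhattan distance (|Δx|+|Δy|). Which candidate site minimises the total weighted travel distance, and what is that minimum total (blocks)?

Total weighted distance at each candidate:
  West (8, 12): total = 2865
  East (10, 12): total = 3285
  South (6, 10): total = 2185
  North (7, 1): total = 1035
Minimum is at North with total 1035 blocks.

North, total 1035 blocks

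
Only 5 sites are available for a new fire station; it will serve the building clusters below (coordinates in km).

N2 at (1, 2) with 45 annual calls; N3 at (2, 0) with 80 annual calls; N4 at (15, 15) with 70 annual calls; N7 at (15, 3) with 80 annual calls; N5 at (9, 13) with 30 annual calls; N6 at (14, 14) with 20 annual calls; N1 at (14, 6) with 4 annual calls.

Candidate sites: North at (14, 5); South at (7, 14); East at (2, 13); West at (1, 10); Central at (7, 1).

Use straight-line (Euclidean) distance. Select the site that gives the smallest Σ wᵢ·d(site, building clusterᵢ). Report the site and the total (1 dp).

North, total 2989.8 km

Total weighted distance at each candidate:
  North (14, 5): total = 2989.8
  South (7, 14): total = 3695.1
  East (2, 13): total = 4276.2
  West (1, 10): total = 4039.6
  Central (7, 1): total = 3164.7
Minimum is at North with total 2989.8 km.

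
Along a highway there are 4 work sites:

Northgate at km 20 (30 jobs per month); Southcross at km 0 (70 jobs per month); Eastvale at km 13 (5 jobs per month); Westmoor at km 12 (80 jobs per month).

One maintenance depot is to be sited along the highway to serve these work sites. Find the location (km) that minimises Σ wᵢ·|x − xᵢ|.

x = 12

For a sum of weighted absolute distances on a line, the optimum is the weighted median (not the mean). Total weight W = 185; half-weight = 92.5.
Sort by position and accumulate weight:
  km 0 (Southcross, w=70) → cum 70
  km 12 (Westmoor, w=80) → cum 150  ≥ 92.5 → median here
  km 13 (Eastvale, w=5) → cum 155
  km 20 (Northgate, w=30) → cum 185
Optimal location: km 12.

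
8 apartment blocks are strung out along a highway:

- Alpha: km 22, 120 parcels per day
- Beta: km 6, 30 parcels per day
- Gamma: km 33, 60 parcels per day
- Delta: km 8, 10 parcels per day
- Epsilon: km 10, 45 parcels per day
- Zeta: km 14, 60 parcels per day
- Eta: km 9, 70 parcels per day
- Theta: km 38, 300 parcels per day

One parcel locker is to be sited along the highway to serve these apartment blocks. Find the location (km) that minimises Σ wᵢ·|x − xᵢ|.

For a sum of weighted absolute distances on a line, the optimum is the weighted median (not the mean). Total weight W = 695; half-weight = 347.5.
Sort by position and accumulate weight:
  km 6 (Beta, w=30) → cum 30
  km 8 (Delta, w=10) → cum 40
  km 9 (Eta, w=70) → cum 110
  km 10 (Epsilon, w=45) → cum 155
  km 14 (Zeta, w=60) → cum 215
  km 22 (Alpha, w=120) → cum 335
  km 33 (Gamma, w=60) → cum 395  ≥ 347.5 → median here
  km 38 (Theta, w=300) → cum 695
Optimal location: km 33.

x = 33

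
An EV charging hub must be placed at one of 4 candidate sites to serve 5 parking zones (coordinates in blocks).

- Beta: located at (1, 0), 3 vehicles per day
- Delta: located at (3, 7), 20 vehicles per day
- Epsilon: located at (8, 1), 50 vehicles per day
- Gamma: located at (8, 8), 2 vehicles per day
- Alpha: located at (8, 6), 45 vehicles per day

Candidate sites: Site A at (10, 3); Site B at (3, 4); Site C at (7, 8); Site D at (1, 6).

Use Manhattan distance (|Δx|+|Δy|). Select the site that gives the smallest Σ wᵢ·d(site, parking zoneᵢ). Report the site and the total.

Site C, total 679 blocks

Total weighted distance at each candidate:
  Site A (10, 3): total = 695
  Site B (3, 4): total = 811
  Site C (7, 8): total = 679
  Site D (1, 6): total = 1011
Minimum is at Site C with total 679 blocks.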